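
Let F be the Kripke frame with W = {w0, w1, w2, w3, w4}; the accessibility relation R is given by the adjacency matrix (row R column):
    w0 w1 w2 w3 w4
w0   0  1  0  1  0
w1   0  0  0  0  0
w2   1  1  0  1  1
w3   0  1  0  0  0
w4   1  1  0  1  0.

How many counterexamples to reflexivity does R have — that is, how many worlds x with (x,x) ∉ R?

Enumerating: w0, w1, w2, w3, w4.

5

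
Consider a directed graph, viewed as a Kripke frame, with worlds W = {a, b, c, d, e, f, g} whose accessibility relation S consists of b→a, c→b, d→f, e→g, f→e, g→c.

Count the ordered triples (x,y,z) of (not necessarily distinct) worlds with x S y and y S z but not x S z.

Enumerating: (c,b,a), (d,f,e), (e,g,c), (f,e,g), (g,c,b).

5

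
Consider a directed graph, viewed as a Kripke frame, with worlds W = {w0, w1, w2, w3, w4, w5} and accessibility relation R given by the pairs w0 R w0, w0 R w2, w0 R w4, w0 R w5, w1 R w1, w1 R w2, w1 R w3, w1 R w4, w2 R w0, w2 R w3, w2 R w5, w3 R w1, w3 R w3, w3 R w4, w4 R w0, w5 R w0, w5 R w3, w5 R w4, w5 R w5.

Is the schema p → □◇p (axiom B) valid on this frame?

By correspondence theory, B is valid on a frame iff R is symmetric.
Symmetric: no — w1 R w2 but not w2 R w1.

No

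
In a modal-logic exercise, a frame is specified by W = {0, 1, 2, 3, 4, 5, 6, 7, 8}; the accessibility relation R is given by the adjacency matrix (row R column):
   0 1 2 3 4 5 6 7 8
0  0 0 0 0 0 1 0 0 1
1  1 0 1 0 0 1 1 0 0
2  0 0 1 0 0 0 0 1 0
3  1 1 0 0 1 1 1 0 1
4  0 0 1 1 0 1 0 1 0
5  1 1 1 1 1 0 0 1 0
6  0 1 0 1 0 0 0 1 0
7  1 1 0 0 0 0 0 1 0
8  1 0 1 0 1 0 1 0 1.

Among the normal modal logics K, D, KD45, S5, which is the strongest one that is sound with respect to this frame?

Serial (axiom D): yes — every world has a successor (e.g. 0 R 5).
Euclidean (axiom 5): no — 0 R 5 and 0 R 8, but not 5 R 8.
Transitive (axiom 4): no — 0 R 5 and 5 R 1, but not 0 R 1.
Reflexive (axiom T): no — 0 is not related to itself.
So F validates K, D; KD45 would additionally require R to be Euclidean and transitive. The strongest is D.

D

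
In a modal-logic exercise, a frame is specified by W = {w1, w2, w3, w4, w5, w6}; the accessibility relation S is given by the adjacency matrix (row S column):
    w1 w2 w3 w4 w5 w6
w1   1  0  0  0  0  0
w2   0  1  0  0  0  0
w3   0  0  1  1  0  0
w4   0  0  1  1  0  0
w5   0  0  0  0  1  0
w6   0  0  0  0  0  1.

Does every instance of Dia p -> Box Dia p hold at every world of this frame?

Yes

The schema 5 characterises exactly the Euclidean frames.
Euclidean: yes — any two successors of a common world are S-related.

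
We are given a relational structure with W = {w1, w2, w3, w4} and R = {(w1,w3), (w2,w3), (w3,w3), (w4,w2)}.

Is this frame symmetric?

No

Symmetric: no — w1 R w3 but not w3 R w1.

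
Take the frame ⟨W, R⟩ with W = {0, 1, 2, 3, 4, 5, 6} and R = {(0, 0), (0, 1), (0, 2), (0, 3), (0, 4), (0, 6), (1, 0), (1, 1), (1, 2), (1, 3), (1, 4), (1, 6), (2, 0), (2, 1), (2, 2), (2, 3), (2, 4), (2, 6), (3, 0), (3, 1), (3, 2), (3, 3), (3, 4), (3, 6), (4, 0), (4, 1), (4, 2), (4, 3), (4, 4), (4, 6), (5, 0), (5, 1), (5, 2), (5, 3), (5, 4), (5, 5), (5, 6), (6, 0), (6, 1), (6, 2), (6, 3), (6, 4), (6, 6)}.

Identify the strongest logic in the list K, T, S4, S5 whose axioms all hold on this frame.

S4

Reflexive (axiom T): yes — every world is R-related to itself.
Transitive (axiom 4): yes — every two-step R-path is closed by a direct edge.
Euclidean (axiom 5): no — 5 R 0 and 5 R 5, but not 0 R 5.
So F validates K, T, S4; S5 would additionally require R to be Euclidean. The strongest is S4.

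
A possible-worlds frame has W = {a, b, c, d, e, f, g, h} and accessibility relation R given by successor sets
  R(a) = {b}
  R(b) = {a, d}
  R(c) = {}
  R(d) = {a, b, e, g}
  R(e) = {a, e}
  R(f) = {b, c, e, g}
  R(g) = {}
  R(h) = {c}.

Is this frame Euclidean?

Euclidean: no — b R a and b R d, but not a R d.

No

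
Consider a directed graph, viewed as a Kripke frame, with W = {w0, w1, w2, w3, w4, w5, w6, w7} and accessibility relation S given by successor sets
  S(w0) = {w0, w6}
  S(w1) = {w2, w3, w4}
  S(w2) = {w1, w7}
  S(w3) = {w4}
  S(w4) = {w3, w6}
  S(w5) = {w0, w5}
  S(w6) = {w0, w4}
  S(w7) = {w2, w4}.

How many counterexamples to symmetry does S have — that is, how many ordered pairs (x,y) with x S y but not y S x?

4

Enumerating: (w1,w3), (w1,w4), (w5,w0), (w7,w4).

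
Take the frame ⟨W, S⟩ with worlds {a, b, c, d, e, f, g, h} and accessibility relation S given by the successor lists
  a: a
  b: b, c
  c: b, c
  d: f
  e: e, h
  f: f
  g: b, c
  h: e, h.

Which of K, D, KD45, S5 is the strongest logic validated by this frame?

KD45

Serial (axiom D): yes — every world has a successor (e.g. a S a).
Euclidean (axiom 5): yes — any two successors of a common world are S-related.
Transitive (axiom 4): yes — every two-step S-path is closed by a direct edge.
Reflexive (axiom T): no — d is not related to itself.
So F validates K, D, KD45; S5 would additionally require S to be reflexive. The strongest is KD45.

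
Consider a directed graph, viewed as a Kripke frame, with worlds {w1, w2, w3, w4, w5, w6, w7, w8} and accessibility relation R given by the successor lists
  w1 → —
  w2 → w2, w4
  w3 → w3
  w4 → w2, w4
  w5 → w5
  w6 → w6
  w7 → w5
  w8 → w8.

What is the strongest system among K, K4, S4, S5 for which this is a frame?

Transitive (axiom 4): yes — every two-step R-path is closed by a direct edge.
Reflexive (axiom T): no — w1 is not related to itself.
Euclidean (axiom 5): yes — any two successors of a common world are R-related.
So F validates K, K4; S4 would additionally require R to be reflexive. The strongest is K4.

K4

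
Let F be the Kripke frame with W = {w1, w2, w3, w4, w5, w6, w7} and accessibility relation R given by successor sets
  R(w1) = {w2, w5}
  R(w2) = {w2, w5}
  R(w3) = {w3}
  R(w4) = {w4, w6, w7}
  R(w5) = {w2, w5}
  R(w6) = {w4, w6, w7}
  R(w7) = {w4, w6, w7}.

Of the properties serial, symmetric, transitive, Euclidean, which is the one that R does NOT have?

Serial: yes — every world has a successor (e.g. w1 R w2).
Symmetric: no — w1 R w2 but not w2 R w1.
Transitive: yes — every two-step R-path is closed by a direct edge.
Euclidean: yes — any two successors of a common world are R-related.
Only symmetric fails.

symmetric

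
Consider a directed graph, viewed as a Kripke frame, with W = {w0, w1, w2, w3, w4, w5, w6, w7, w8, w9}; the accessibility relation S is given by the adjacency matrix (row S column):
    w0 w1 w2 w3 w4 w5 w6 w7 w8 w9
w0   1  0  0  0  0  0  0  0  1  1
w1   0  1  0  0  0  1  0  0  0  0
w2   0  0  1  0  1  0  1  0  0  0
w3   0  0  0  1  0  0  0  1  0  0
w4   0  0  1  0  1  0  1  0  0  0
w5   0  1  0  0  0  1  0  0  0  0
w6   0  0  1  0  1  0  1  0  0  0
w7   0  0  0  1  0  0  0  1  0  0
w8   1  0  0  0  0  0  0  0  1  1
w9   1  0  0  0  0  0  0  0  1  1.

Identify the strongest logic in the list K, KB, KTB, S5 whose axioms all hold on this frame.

Symmetric (axiom B): yes — every pair in S has its reverse in S.
Reflexive (axiom T): yes — every world is S-related to itself.
Euclidean (axiom 5): yes — any two successors of a common world are S-related.
So F validates K, KB, KTB, S5. The strongest is S5.

S5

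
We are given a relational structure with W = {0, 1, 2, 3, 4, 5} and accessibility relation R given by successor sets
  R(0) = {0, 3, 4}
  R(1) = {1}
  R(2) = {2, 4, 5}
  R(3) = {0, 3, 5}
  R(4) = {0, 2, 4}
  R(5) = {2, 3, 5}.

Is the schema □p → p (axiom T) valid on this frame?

Yes

By correspondence theory, T is valid on a frame iff R is reflexive.
Reflexive: yes — every world is R-related to itself.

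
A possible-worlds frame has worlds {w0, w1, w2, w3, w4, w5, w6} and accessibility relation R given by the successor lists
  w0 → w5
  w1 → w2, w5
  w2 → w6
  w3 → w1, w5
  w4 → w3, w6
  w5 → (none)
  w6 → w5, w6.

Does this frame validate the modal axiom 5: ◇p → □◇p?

No

Axiom 5 corresponds to the accessibility relation being Euclidean.
Euclidean: no — w1 R w2 and w1 R w5, but not w2 R w5.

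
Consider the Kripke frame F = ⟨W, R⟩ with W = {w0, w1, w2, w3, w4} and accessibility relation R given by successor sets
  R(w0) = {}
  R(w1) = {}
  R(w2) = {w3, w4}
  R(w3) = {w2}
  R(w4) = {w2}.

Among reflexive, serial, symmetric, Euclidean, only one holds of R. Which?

symmetric

Reflexive: no — w0 is not related to itself.
Serial: no — w0 has no R-successor.
Symmetric: yes — every pair in R has its reverse in R.
Euclidean: no — w2 R w3 and w2 R w4, but not w3 R w4.
Only symmetric holds.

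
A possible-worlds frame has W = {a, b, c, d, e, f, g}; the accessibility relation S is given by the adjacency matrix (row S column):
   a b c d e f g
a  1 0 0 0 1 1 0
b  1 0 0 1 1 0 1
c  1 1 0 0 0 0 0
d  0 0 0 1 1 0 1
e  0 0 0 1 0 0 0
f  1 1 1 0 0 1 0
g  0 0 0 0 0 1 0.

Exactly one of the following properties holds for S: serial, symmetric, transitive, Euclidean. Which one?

Serial: yes — every world has a successor (e.g. a S a).
Symmetric: no — a S e but not e S a.
Transitive: no — a S e and e S d, but not a S d.
Euclidean: no — a S e and a S f, but not e S f.
Only serial holds.

serial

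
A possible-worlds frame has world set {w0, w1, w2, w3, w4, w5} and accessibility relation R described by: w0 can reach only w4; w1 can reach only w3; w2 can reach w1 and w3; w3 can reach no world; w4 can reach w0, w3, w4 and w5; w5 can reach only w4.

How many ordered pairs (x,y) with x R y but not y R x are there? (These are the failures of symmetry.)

Enumerating: (w1,w3), (w2,w1), (w2,w3), (w4,w3).

4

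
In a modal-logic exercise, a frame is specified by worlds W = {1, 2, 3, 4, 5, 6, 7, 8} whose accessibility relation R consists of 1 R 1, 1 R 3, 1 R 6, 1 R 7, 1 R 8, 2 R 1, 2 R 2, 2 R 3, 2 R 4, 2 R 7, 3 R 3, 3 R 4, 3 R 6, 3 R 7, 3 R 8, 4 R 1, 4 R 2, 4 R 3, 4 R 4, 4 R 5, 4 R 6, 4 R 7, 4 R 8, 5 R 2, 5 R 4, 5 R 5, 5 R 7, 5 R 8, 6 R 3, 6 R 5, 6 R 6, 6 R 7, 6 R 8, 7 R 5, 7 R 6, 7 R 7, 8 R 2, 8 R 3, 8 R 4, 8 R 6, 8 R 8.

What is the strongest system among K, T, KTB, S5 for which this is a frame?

T

Reflexive (axiom T): yes — every world is R-related to itself.
Symmetric (axiom B): no — 1 R 3 but not 3 R 1.
Euclidean (axiom 5): no — 1 R 7 and 1 R 3, but not 7 R 3.
So F validates K, T; KTB would additionally require R to be symmetric. The strongest is T.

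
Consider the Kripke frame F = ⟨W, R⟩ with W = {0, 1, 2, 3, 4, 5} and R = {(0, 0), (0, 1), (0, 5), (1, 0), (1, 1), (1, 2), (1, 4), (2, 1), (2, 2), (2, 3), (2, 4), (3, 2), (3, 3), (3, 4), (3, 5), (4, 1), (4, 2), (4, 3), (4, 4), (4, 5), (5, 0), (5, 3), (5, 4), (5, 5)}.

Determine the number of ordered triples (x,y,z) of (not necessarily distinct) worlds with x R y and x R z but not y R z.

20

Enumerating: (0,1,5), (0,5,1), (1,0,2), (1,0,4), (1,2,0), (1,4,0), (2,1,3), (2,3,1), (3,2,5), (3,5,2), (4,1,3), (4,1,5), … and 8 more.
Total: 20.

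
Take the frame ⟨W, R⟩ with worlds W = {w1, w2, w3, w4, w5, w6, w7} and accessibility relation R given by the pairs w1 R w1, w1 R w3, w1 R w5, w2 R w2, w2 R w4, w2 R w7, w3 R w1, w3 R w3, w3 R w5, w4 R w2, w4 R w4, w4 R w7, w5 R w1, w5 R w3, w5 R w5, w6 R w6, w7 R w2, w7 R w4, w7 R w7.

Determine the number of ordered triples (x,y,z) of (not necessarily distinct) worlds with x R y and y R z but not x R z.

0

R is transitive; there are no such tuples.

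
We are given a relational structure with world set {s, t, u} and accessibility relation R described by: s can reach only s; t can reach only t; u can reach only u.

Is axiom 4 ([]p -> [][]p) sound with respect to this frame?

By correspondence theory, 4 is valid on a frame iff R is transitive.
Transitive: yes — every two-step R-path is closed by a direct edge.

Yes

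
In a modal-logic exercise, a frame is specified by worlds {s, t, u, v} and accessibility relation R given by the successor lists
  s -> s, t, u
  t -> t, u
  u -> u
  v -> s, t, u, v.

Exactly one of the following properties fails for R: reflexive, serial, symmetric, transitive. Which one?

symmetric

Reflexive: yes — every world is R-related to itself.
Serial: yes — every world has a successor (e.g. s R s).
Symmetric: no — s R t but not t R s.
Transitive: yes — every two-step R-path is closed by a direct edge.
Only symmetric fails.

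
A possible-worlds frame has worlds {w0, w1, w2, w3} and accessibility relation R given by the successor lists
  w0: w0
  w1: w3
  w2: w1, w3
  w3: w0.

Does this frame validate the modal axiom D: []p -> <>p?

Yes

By correspondence theory, D is valid on a frame iff R is serial.
Serial: yes — every world has a successor (e.g. w0 R w0).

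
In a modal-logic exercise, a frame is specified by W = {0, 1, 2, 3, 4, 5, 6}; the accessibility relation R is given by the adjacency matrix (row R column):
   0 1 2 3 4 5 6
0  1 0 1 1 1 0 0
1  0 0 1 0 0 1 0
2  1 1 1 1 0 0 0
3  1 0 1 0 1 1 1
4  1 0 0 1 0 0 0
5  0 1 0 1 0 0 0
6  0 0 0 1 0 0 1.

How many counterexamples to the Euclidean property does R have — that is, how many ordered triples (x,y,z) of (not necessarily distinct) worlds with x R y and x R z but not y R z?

Enumerating: (0,2,4), (0,3,3), (0,4,2), (0,4,4), (1,2,5), (1,5,2), (1,5,5), (2,0,1), (2,1,0), (2,1,1), (2,1,3), (2,3,1), … and 25 more.
Total: 37.

37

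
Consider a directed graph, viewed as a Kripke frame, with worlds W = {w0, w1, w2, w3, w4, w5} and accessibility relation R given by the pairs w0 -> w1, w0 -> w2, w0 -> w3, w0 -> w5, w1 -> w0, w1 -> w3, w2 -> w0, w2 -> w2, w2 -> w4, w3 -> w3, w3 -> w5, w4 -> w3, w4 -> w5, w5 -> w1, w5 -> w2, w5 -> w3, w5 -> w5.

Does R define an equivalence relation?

No

Reflexive: no — w0 is not related to itself.
Symmetric: no — w0 R w3 but not w3 R w0.
Transitive: no — w0 R w2 and w2 R w4, but not w0 R w4.
So R is not an equivalence relation.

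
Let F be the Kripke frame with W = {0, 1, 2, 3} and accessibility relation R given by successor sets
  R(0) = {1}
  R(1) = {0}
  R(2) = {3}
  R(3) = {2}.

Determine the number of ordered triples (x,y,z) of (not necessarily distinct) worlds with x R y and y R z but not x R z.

4

Enumerating: (0,1,0), (1,0,1), (2,3,2), (3,2,3).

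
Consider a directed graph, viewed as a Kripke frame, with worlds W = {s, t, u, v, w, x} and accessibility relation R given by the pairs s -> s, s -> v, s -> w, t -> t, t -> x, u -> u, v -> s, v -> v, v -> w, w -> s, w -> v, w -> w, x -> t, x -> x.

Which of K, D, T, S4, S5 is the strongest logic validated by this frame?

Serial (axiom D): yes — every world has a successor (e.g. s R s).
Reflexive (axiom T): yes — every world is R-related to itself.
Transitive (axiom 4): yes — every two-step R-path is closed by a direct edge.
Euclidean (axiom 5): yes — any two successors of a common world are R-related.
So F validates K, D, T, S4, S5. The strongest is S5.

S5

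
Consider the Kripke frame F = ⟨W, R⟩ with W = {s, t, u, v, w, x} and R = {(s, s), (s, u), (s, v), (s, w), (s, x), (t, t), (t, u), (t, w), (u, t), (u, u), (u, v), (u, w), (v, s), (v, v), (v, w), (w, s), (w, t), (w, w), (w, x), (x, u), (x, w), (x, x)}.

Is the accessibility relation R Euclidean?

Euclidean: no — s R u and s R x, but not u R x.

No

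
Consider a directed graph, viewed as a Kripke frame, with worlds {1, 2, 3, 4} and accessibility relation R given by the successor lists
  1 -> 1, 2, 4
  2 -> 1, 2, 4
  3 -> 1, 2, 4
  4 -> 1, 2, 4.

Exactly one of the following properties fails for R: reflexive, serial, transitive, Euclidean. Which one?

Reflexive: no — 3 is not related to itself.
Serial: yes — every world has a successor (e.g. 1 R 1).
Transitive: yes — every two-step R-path is closed by a direct edge.
Euclidean: yes — any two successors of a common world are R-related.
Only reflexive fails.

reflexive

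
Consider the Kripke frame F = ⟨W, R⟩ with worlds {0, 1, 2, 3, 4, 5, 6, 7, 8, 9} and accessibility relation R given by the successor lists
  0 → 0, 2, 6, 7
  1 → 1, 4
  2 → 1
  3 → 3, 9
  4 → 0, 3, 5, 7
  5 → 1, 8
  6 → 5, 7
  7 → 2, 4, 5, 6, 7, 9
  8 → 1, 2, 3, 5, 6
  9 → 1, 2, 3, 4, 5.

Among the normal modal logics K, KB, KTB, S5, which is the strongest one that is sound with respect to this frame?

K

Symmetric (axiom B): no — 0 R 2 but not 2 R 0.
Reflexive (axiom T): no — 2 is not related to itself.
Euclidean (axiom 5): no — 0 R 2 and 0 R 6, but not 2 R 6.
So F validates K; KB would additionally require R to be symmetric. The strongest is K.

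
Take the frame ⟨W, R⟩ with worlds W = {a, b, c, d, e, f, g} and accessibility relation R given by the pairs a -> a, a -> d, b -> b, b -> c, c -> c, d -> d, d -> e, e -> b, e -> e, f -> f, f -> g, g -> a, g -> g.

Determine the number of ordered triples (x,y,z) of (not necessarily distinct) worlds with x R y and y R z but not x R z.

5

Enumerating: (a,d,e), (d,e,b), (e,b,c), (f,g,a), (g,a,d).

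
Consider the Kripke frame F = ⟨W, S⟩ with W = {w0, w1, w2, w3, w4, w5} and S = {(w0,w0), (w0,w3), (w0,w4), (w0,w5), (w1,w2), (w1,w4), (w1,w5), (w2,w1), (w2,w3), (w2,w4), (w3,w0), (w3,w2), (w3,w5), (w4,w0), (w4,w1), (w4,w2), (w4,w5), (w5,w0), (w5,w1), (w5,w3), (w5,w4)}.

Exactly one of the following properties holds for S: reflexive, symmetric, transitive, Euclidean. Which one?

symmetric

Reflexive: no — w1 is not related to itself.
Symmetric: yes — every pair in S has its reverse in S.
Transitive: no — w0 S w3 and w3 S w2, but not w0 S w2.
Euclidean: no — w0 S w3 and w0 S w4, but not w3 S w4.
Only symmetric holds.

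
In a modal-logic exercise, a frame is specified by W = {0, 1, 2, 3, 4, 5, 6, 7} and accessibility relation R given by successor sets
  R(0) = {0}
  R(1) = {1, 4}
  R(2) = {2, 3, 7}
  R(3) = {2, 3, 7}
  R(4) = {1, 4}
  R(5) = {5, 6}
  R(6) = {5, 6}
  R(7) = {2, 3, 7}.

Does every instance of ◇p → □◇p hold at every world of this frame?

Yes

Axiom 5 corresponds to the accessibility relation being Euclidean.
Euclidean: yes — any two successors of a common world are R-related.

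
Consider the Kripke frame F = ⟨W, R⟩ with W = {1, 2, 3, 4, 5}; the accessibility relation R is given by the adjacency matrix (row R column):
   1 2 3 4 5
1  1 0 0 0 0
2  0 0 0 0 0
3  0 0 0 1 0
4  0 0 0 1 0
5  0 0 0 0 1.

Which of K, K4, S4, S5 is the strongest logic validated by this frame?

K4

Transitive (axiom 4): yes — every two-step R-path is closed by a direct edge.
Reflexive (axiom T): no — 2 is not related to itself.
Euclidean (axiom 5): yes — any two successors of a common world are R-related.
So F validates K, K4; S4 would additionally require R to be reflexive. The strongest is K4.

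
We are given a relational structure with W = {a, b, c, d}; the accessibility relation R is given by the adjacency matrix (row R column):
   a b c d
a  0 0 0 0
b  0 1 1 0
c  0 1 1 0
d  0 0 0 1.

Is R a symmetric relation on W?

Symmetric: yes — every pair in R has its reverse in R.

Yes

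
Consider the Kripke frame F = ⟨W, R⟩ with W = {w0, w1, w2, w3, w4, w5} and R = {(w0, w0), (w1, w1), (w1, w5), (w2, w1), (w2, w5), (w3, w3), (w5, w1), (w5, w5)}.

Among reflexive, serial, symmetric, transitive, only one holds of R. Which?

Reflexive: no — w2 is not related to itself.
Serial: no — w4 has no R-successor.
Symmetric: no — w2 R w1 but not w1 R w2.
Transitive: yes — every two-step R-path is closed by a direct edge.
Only transitive holds.

transitive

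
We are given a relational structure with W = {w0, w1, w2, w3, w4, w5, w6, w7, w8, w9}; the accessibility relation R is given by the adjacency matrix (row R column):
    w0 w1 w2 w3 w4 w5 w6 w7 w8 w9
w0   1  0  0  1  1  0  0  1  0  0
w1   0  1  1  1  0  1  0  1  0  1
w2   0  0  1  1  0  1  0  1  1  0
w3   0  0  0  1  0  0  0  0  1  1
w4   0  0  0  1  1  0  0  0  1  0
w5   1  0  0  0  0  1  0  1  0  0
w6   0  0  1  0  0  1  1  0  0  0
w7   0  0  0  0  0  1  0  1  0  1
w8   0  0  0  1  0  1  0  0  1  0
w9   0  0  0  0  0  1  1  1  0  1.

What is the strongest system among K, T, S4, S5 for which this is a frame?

T

Reflexive (axiom T): yes — every world is R-related to itself.
Transitive (axiom 4): no — w0 R w3 and w3 R w8, but not w0 R w8.
Euclidean (axiom 5): no — w0 R w3 and w0 R w4, but not w3 R w4.
So F validates K, T; S4 would additionally require R to be transitive. The strongest is T.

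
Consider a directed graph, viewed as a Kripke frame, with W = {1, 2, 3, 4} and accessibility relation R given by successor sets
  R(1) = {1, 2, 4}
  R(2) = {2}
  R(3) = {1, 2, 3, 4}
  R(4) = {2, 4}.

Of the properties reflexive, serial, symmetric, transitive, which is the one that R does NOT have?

symmetric

Reflexive: yes — every world is R-related to itself.
Serial: yes — every world has a successor (e.g. 1 R 1).
Symmetric: no — 1 R 2 but not 2 R 1.
Transitive: yes — every two-step R-path is closed by a direct edge.
Only symmetric fails.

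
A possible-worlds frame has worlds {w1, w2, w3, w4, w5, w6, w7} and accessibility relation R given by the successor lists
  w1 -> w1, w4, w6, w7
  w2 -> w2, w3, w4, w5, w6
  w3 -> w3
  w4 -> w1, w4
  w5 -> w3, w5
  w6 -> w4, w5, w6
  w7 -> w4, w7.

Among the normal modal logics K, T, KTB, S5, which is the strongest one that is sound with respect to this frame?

T

Reflexive (axiom T): yes — every world is R-related to itself.
Symmetric (axiom B): no — w1 R w6 but not w6 R w1.
Euclidean (axiom 5): no — w1 R w4 and w1 R w6, but not w4 R w6.
So F validates K, T; KTB would additionally require R to be symmetric. The strongest is T.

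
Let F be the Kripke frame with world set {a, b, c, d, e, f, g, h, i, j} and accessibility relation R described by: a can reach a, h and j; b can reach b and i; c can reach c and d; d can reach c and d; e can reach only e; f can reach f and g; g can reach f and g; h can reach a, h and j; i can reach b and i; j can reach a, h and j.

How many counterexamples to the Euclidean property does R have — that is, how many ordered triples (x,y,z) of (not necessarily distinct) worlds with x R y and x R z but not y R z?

R is Euclidean; there are no such tuples.

0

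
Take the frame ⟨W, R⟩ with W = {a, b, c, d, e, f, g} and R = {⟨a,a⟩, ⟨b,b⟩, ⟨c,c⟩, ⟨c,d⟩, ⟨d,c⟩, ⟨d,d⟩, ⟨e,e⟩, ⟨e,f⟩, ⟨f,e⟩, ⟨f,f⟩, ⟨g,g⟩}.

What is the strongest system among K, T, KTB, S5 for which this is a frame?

Reflexive (axiom T): yes — every world is R-related to itself.
Symmetric (axiom B): yes — every pair in R has its reverse in R.
Euclidean (axiom 5): yes — any two successors of a common world are R-related.
So F validates K, T, KTB, S5. The strongest is S5.

S5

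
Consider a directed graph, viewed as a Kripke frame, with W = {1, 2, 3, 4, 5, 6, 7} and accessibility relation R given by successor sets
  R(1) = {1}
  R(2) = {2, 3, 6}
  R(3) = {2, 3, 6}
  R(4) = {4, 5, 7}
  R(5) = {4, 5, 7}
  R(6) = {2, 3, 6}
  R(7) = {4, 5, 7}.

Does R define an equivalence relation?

Yes

Reflexive: yes — every world is R-related to itself.
Symmetric: yes — every pair in R has its reverse in R.
Transitive: yes — every two-step R-path is closed by a direct edge.
So R is an equivalence relation.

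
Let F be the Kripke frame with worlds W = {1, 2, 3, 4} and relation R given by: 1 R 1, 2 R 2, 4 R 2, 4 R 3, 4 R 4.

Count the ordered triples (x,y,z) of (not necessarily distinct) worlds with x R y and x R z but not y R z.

Enumerating: (4,2,3), (4,2,4), (4,3,2), (4,3,3), (4,3,4).

5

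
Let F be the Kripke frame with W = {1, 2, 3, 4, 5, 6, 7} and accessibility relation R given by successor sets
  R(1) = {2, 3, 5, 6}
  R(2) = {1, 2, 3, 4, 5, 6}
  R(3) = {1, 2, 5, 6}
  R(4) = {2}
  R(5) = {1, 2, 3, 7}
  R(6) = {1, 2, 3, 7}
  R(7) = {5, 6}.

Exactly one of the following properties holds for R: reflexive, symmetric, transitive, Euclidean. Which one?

Reflexive: no — 1 is not related to itself.
Symmetric: yes — every pair in R has its reverse in R.
Transitive: no — 1 R 2 and 2 R 4, but not 1 R 4.
Euclidean: no — 1 R 5 and 1 R 6, but not 5 R 6.
Only symmetric holds.

symmetric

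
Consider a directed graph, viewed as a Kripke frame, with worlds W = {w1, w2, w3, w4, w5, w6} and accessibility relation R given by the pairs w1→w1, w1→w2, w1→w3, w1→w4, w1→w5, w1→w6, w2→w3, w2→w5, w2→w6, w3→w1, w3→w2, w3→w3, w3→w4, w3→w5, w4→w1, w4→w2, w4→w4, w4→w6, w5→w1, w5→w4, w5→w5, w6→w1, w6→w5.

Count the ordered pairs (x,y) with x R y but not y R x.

Enumerating: (w1,w2), (w2,w5), (w2,w6), (w3,w4), (w3,w5), (w4,w2), (w4,w6), (w5,w4), (w6,w5).

9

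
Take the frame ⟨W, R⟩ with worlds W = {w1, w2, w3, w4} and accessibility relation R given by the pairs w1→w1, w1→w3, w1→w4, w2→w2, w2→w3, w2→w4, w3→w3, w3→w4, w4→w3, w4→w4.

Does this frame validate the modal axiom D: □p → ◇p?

The schema D characterises exactly the serial frames.
Serial: yes — every world has a successor (e.g. w1 R w1).

Yes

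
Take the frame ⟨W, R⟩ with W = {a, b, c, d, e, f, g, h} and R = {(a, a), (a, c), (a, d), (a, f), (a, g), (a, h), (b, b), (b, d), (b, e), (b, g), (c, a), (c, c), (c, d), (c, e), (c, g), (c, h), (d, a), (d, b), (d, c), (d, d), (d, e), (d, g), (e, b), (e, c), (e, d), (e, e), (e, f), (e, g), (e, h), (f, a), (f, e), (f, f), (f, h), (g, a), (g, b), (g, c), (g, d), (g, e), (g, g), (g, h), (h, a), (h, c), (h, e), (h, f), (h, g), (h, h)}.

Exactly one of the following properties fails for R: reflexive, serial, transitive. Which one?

transitive

Reflexive: yes — every world is R-related to itself.
Serial: yes — every world has a successor (e.g. a R a).
Transitive: no — a R c and c R e, but not a R e.
Only transitive fails.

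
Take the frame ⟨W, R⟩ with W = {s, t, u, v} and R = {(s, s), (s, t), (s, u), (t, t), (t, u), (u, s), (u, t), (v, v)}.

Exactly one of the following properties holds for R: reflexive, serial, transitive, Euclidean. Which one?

Reflexive: no — u is not related to itself.
Serial: yes — every world has a successor (e.g. s R s).
Transitive: no — t R u and u R s, but not t R s.
Euclidean: no — u R t and u R s, but not t R s.
Only serial holds.

serial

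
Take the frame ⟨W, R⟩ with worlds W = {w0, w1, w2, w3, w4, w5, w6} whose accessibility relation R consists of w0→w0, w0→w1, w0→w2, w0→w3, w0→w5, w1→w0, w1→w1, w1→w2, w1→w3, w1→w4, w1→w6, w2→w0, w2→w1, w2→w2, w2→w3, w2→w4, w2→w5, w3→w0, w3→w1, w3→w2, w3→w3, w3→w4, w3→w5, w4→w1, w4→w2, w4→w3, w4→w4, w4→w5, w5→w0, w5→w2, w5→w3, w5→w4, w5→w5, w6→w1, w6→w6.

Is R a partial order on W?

No

Reflexive: yes — every world is R-related to itself.
Transitive: no — w0 R w1 and w1 R w4, but not w0 R w4.
Antisymmetric: no — w0 R w1 and w1 R w0 with w0 ≠ w1.
So R is not a partial order.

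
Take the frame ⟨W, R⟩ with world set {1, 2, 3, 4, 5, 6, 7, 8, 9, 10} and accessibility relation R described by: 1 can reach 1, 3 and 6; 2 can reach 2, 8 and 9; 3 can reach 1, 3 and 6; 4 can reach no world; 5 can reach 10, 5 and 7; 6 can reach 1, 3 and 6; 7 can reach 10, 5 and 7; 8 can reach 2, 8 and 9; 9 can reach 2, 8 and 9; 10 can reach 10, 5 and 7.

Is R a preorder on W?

No

Reflexive: no — 4 is not related to itself.
Transitive: yes — every two-step R-path is closed by a direct edge.
So R is not a preorder.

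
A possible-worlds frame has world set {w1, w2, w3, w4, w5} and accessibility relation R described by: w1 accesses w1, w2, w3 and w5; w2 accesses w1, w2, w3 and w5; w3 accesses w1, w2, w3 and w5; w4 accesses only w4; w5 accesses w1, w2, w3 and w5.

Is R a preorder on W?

Yes

Reflexive: yes — every world is R-related to itself.
Transitive: yes — every two-step R-path is closed by a direct edge.
So R is a preorder.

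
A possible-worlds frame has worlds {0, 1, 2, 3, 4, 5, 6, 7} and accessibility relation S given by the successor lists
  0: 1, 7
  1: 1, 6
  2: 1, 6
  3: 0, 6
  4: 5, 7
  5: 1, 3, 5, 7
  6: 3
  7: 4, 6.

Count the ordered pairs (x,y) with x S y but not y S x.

11

Enumerating: (0,1), (0,7), (1,6), (2,1), (2,6), (3,0), (4,5), (5,1), (5,3), (5,7), (7,6).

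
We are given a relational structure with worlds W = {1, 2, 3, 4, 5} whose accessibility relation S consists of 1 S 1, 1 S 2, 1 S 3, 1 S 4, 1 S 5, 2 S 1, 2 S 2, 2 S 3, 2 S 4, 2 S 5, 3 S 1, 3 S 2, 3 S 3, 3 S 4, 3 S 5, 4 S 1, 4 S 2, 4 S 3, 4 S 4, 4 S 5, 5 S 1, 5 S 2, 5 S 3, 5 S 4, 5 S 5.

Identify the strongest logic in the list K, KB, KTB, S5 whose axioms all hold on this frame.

Symmetric (axiom B): yes — every pair in S has its reverse in S.
Reflexive (axiom T): yes — every world is S-related to itself.
Euclidean (axiom 5): yes — any two successors of a common world are S-related.
So F validates K, KB, KTB, S5. The strongest is S5.

S5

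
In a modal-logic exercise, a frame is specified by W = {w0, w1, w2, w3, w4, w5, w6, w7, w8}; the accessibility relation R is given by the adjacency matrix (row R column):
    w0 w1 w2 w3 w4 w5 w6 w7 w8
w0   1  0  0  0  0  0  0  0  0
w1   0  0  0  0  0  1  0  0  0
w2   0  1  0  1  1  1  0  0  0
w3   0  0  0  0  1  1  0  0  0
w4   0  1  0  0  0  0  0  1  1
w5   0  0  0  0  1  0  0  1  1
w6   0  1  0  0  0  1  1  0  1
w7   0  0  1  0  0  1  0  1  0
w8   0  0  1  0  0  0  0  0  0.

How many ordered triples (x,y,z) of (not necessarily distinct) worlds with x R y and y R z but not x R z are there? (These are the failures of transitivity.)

32

Enumerating: (w1,w5,w4), (w1,w5,w7), (w1,w5,w8), (w2,w4,w7), (w2,w4,w8), (w2,w5,w7), (w2,w5,w8), (w3,w4,w1), (w3,w4,w7), (w3,w4,w8), (w3,w5,w7), (w3,w5,w8), … and 20 more.
Total: 32.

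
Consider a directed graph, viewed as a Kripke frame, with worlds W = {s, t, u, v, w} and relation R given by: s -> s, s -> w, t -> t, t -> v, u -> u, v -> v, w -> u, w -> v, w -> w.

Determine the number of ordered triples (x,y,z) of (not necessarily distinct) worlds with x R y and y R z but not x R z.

Enumerating: (s,w,u), (s,w,v).

2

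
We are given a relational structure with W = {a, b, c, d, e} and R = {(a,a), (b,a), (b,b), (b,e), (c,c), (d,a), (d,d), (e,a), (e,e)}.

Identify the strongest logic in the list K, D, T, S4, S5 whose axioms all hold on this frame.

Serial (axiom D): yes — every world has a successor (e.g. a R a).
Reflexive (axiom T): yes — every world is R-related to itself.
Transitive (axiom 4): yes — every two-step R-path is closed by a direct edge.
Euclidean (axiom 5): no — b R a and b R e, but not a R e.
So F validates K, D, T, S4; S5 would additionally require R to be Euclidean. The strongest is S4.

S4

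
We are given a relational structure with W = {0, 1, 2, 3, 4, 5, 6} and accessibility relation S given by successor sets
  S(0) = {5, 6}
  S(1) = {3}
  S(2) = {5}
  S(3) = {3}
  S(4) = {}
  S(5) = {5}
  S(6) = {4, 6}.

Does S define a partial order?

No

Reflexive: no — 0 is not related to itself.
Transitive: no — 0 S 6 and 6 S 4, but not 0 S 4.
Antisymmetric: yes — no distinct pair is related both ways.
So S is not a partial order.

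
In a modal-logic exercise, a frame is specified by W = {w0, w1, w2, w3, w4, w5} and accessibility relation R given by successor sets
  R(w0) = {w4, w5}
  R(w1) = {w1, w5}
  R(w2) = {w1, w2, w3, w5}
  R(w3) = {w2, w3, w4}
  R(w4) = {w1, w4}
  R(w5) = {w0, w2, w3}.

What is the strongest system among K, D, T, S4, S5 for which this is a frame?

D

Serial (axiom D): yes — every world has a successor (e.g. w0 R w4).
Reflexive (axiom T): no — w0 is not related to itself.
Transitive (axiom 4): no — w0 R w4 and w4 R w1, but not w0 R w1.
Euclidean (axiom 5): no — w0 R w4 and w0 R w5, but not w4 R w5.
So F validates K, D; T would additionally require R to be reflexive. The strongest is D.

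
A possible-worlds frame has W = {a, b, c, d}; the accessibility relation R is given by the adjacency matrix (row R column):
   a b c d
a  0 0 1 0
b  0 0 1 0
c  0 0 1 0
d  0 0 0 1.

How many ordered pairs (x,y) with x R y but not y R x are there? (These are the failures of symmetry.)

2

Enumerating: (a,c), (b,c).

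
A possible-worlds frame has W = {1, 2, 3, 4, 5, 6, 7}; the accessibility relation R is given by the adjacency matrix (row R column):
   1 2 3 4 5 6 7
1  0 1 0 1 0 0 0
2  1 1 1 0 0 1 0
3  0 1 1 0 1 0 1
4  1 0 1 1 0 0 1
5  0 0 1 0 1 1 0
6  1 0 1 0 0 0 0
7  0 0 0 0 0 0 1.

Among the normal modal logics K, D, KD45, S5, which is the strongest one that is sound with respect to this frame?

Serial (axiom D): yes — every world has a successor (e.g. 1 R 2).
Euclidean (axiom 5): no — 1 R 2 and 1 R 4, but not 2 R 4.
Transitive (axiom 4): no — 1 R 2 and 2 R 3, but not 1 R 3.
Reflexive (axiom T): no — 1 is not related to itself.
So F validates K, D; KD45 would additionally require R to be Euclidean and transitive. The strongest is D.

D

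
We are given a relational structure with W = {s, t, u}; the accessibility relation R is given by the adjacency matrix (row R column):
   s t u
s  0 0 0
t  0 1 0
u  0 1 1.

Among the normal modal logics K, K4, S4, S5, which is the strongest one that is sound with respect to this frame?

K4

Transitive (axiom 4): yes — every two-step R-path is closed by a direct edge.
Reflexive (axiom T): no — s is not related to itself.
Euclidean (axiom 5): no — u R t and u R u, but not t R u.
So F validates K, K4; S4 would additionally require R to be reflexive. The strongest is K4.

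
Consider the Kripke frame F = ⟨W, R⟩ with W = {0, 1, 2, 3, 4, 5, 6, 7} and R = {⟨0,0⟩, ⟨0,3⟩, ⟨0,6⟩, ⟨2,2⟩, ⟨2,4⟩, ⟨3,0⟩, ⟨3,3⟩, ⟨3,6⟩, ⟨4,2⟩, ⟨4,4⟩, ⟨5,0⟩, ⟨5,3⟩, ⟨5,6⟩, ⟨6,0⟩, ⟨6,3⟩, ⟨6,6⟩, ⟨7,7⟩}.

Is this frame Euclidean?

Yes

Euclidean: yes — any two successors of a common world are R-related.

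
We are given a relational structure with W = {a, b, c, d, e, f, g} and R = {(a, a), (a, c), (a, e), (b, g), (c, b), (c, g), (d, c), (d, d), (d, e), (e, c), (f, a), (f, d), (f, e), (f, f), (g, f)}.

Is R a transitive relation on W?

No

Transitive: no — a R c and c R b, but not a R b.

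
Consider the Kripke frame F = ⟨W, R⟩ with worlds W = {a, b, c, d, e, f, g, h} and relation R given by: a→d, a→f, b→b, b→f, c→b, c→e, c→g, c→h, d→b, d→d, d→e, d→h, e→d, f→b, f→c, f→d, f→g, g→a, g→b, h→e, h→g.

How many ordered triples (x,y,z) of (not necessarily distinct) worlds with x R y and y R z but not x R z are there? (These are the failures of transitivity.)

Enumerating: (a,d,b), (a,d,e), (a,d,h), (a,f,b), (a,f,c), (a,f,g), (b,f,c), (b,f,d), (b,f,g), (c,b,f), (c,e,d), (c,g,a), … and 17 more.
Total: 29.

29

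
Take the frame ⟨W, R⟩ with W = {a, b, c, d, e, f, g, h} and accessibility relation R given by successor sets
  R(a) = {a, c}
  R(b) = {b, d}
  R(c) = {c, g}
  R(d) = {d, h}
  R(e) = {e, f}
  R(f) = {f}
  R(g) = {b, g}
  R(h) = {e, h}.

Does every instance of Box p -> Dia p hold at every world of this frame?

The schema D characterises exactly the serial frames.
Serial: yes — every world has a successor (e.g. a R a).

Yes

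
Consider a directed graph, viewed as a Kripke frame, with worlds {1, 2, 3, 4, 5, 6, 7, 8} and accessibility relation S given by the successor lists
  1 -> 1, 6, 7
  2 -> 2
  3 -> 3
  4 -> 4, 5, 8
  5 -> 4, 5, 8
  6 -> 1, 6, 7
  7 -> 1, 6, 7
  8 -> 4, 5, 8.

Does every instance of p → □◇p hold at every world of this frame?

By correspondence theory, B is valid on a frame iff S is symmetric.
Symmetric: yes — every pair in S has its reverse in S.

Yes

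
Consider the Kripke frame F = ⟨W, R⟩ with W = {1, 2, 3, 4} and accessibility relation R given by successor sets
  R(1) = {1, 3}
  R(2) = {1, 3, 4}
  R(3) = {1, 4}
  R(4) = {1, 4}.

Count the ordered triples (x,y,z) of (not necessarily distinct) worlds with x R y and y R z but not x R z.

Enumerating: (1,3,4), (3,1,3), (4,1,3).

3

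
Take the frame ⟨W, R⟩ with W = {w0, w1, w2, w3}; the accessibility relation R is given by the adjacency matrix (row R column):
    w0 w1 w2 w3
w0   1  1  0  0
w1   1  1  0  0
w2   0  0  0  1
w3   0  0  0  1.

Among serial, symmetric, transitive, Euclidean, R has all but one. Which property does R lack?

Serial: yes — every world has a successor (e.g. w0 R w0).
Symmetric: no — w2 R w3 but not w3 R w2.
Transitive: yes — every two-step R-path is closed by a direct edge.
Euclidean: yes — any two successors of a common world are R-related.
Only symmetric fails.

symmetric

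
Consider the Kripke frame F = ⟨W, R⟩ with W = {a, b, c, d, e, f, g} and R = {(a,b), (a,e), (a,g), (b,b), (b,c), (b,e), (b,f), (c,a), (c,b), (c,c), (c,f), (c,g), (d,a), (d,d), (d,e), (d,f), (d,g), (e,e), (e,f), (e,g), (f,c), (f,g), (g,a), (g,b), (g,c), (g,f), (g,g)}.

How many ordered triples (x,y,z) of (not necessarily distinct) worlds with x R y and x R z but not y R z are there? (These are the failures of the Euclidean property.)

39

Enumerating: (a,b,g), (a,e,b), (a,g,e), (b,c,e), (b,e,b), (b,e,c), (b,f,b), (b,f,e), (b,f,f), (c,a,a), (c,a,c), (c,a,f), … and 27 more.
Total: 39.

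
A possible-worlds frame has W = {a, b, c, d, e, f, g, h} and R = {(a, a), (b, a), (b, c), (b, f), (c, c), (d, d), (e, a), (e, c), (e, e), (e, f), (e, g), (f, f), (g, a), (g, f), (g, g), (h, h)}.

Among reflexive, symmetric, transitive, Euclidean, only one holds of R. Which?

transitive

Reflexive: no — b is not related to itself.
Symmetric: no — b R a but not a R b.
Transitive: yes — every two-step R-path is closed by a direct edge.
Euclidean: no — b R a and b R c, but not a R c.
Only transitive holds.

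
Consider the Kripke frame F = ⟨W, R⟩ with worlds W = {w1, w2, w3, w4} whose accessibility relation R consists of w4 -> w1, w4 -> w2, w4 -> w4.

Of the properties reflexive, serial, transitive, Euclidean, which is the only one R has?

transitive

Reflexive: no — w1 is not related to itself.
Serial: no — w1 has no R-successor.
Transitive: yes — every two-step R-path is closed by a direct edge.
Euclidean: no — w4 R w1 and w4 R w2, but not w1 R w2.
Only transitive holds.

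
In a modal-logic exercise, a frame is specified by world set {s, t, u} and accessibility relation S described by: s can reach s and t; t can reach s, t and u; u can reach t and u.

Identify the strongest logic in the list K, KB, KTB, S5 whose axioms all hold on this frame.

KTB

Symmetric (axiom B): yes — every pair in S has its reverse in S.
Reflexive (axiom T): yes — every world is S-related to itself.
Euclidean (axiom 5): no — t S s and t S u, but not s S u.
So F validates K, KB, KTB; S5 would additionally require S to be Euclidean. The strongest is KTB.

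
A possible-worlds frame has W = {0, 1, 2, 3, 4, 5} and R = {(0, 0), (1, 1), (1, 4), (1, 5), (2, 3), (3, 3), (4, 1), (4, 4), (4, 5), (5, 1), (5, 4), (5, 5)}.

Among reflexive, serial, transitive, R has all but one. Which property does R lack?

Reflexive: no — 2 is not related to itself.
Serial: yes — every world has a successor (e.g. 0 R 0).
Transitive: yes — every two-step R-path is closed by a direct edge.
Only reflexive fails.

reflexive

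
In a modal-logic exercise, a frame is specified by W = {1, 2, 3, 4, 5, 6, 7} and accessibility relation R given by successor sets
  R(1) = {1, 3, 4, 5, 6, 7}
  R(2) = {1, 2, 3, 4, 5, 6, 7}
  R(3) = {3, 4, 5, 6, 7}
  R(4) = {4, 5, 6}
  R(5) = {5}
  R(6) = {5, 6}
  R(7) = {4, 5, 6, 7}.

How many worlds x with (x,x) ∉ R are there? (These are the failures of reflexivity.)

0

R is reflexive; there are no such worlds.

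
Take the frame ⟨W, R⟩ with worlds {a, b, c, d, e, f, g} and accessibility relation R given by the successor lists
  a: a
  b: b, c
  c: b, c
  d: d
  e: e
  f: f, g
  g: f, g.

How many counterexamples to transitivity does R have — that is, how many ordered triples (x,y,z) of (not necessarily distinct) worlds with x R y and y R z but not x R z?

0

R is transitive; there are no such tuples.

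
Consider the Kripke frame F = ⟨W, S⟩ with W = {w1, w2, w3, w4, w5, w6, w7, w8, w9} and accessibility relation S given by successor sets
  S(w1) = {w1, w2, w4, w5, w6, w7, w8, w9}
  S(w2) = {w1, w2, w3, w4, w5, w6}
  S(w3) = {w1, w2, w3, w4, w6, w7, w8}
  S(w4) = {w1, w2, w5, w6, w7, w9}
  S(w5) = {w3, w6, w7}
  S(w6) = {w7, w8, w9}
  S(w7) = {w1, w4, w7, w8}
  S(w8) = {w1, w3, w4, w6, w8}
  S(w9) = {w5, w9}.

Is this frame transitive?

Transitive: no — w1 S w2 and w2 S w3, but not w1 S w3.

No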